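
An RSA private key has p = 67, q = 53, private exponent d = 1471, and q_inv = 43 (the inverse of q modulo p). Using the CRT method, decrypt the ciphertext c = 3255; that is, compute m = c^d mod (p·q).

585

d_p = d mod (p−1) = 1471 mod 66 = 19; d_q = d mod (q−1) = 15.
m₁ = c^(d_p) mod p: c ≡ 39 (mod 67), and 39^19 mod 67 = 49.
m₂ = c^(d_q) mod q: c ≡ 22 (mod 53), and 22^15 mod 53 = 2.
h = q_inv·(m₁ − m₂) mod p = 43·(49 − 2) mod 67 = 11.
m = m₂ + h·q = 2 + 11·53 = 585.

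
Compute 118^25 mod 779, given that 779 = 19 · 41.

Mod 19: 118 ≡ 4; by Fermat, exponent reduces to 25 mod 18 = 7; 4^7 ≡ 6 (mod 19).
Mod 41: 118 ≡ 36; 36^25 ≡ 32 (mod 41).
Combine by CRT: x ≡ 6 (mod 19), x ≡ 32 (mod 41) ⇒ x ≡ 196 (mod 779).

196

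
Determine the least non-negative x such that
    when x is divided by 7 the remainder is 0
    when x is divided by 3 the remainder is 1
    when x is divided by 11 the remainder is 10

175

The moduli are pairwise coprime; N = 7·3·11 = 231.
N/7 = 33; 33 ≡ 5 (mod 7); 5·3 ≡ 1, so inverse 3.
N/3 = 77; 77 ≡ 2 (mod 3); 2·2 ≡ 1, so inverse 2.
N/11 = 21; 21 ≡ 10 (mod 11); 10·10 ≡ 1, so inverse 10.
x ≡ 0·33·3 + 1·77·2 + 10·21·10 = 2254.
2254 mod 231 = 175.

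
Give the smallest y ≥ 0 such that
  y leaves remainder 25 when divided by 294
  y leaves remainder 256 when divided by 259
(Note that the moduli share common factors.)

gcd(294, 259) = 7 and 7 | (256 − 25), so the pair is consistent; merging gives y ≡ 4141 (mod 10878), where 10878 = lcm(294, 259).
The solution is unique modulo lcm(294, 259) = 10878.

4141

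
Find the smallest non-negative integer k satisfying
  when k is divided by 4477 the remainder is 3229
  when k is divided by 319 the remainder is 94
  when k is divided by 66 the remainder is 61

674779

gcd(4477, 319) = 11 and 11 | (94 − 3229), so the pair is consistent; merging gives k ≡ 25614 (mod 129833), where 129833 = lcm(4477, 319).
gcd(129833, 66) = 11 and 11 | (61 − 25614), so the pair is consistent; merging gives k ≡ 674779 (mod 778998), where 778998 = lcm(129833, 66).
The solution is unique modulo lcm(4477, 319, 66) = 778998.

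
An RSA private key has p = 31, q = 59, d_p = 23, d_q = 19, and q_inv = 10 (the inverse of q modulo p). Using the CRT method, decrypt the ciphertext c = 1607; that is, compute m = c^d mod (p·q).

1525

m₁ = c^(d_p) mod p: c ≡ 26 (mod 31), and 26^23 mod 31 = 6.
m₂ = c^(d_q) mod q: c ≡ 14 (mod 59), and 14^19 mod 59 = 50.
h = q_inv·(m₁ − m₂) mod p = 10·(6 − 50) mod 31 = 25.
m = m₂ + h·q = 50 + 25·59 = 1525.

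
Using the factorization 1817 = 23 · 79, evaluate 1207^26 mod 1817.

1186

Mod 23: 1207 ≡ 11; by Fermat, exponent reduces to 26 mod 22 = 4; 11^4 ≡ 13 (mod 23).
Mod 79: 1207 ≡ 22; 22^26 ≡ 1 (mod 79).
Combine by CRT: x ≡ 13 (mod 23), x ≡ 1 (mod 79) ⇒ x ≡ 1186 (mod 1817).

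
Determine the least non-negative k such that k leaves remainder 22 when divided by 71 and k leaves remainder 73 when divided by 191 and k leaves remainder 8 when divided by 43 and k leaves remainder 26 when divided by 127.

13129413

The moduli are pairwise coprime; N = 71·191·43·127 = 74056621.
N/71 = 1043051; 1043051 ≡ 61 (mod 71); 61·7 ≡ 1, so inverse 7.
N/191 = 387731; 387731 ≡ 1 (mod 191), inverse 1.
N/43 = 1722247; 1722247 ≡ 11 (mod 43); 11·4 ≡ 1, so inverse 4.
N/127 = 583123; 583123 ≡ 66 (mod 127); 66·102 ≡ 1, so inverse 102.
k ≡ 22·1043051·7 + 73·387731·1 + 8·1722247·4 + 26·583123·102 = 1790488317.
1790488317 mod 74056621 = 13129413.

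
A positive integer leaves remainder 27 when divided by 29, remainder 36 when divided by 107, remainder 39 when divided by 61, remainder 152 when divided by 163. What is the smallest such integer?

17454518

Combine the congruences pairwise.
From x ≡ 27 (mod 29) write x = 27 + 29t. Substituting into x ≡ 36 (mod 107) gives 29t ≡ 9 (mod 107), and since 29⁻¹ ≡ 48 (mod 107), t ≡ 4. Hence x ≡ 27 + 29·4 = 143 (mod 3103).
From x ≡ 143 (mod 3103) write x = 143 + 3103t. Substituting into x ≡ 39 (mod 61) gives 3103t ≡ 18 (mod 61), and since 53⁻¹ ≡ 38 (mod 61), t ≡ 13. Hence x ≡ 143 + 3103·13 = 40482 (mod 189283).
From x ≡ 40482 (mod 189283) write x = 40482 + 189283t. Substituting into x ≡ 152 (mod 163) gives 189283t ≡ 94 (mod 163), and since 40⁻¹ ≡ 53 (mod 163), t ≡ 92. Hence x ≡ 40482 + 189283·92 = 17454518 (mod 30853129).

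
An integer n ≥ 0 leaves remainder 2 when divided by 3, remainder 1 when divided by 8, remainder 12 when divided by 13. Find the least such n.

The moduli are pairwise coprime; M = 3·8·13 = 312.
M/3 = 104; 104 ≡ 2 (mod 3); 2·2 ≡ 1, so inverse 2.
M/8 = 39; 39 ≡ 7 (mod 8); 7·7 ≡ 1, so inverse 7.
M/13 = 24; 24 ≡ 11 (mod 13); 11·6 ≡ 1, so inverse 6.
n ≡ 2·104·2 + 1·39·7 + 12·24·6 = 2417.
2417 mod 312 = 233.

233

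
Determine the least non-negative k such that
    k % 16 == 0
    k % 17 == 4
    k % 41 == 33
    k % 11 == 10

From k ≡ 0 (mod 16) write k = 0 + 16t. Substituting into k ≡ 4 (mod 17) gives 16t ≡ 4 (mod 17), and since 16⁻¹ ≡ 16 (mod 17), t ≡ 13. Hence k ≡ 0 + 16·13 = 208 (mod 272).
From k ≡ 208 (mod 272) write k = 208 + 272t. Substituting into k ≡ 33 (mod 41) gives 272t ≡ 30 (mod 41), and since 26⁻¹ ≡ 30 (mod 41), t ≡ 39. Hence k ≡ 208 + 272·39 = 10816 (mod 11152).
From k ≡ 10816 (mod 11152) write k = 10816 + 11152t. Substituting into k ≡ 10 (mod 11) gives 11152t ≡ 7 (mod 11), and since 9⁻¹ ≡ 5 (mod 11), t ≡ 2. Hence k ≡ 10816 + 11152·2 = 33120 (mod 122672).

33120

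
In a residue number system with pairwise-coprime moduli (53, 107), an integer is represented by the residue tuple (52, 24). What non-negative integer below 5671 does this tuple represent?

Combine the congruences pairwise.
From x ≡ 52 (mod 53) write x = 52 + 53t. Substituting into x ≡ 24 (mod 107) gives 53t ≡ 79 (mod 107), and since 53⁻¹ ≡ 105 (mod 107), t ≡ 56. Hence x ≡ 52 + 53·56 = 3020 (mod 5671).

3020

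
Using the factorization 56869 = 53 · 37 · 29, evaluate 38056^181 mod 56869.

5644

Mod 53: 38056 ≡ 2; by Fermat, exponent reduces to 181 mod 52 = 25; 2^25 ≡ 26 (mod 53).
Mod 37: 38056 ≡ 20; by Fermat, exponent reduces to 181 mod 36 = 1; 20^1 ≡ 20 (mod 37).
Mod 29: 38056 ≡ 8; by Fermat, exponent reduces to 181 mod 28 = 13; 8^13 ≡ 18 (mod 29).
Combine by CRT: x ≡ 26 (mod 53), x ≡ 20 (mod 37), x ≡ 18 (mod 29) ⇒ x ≡ 5644 (mod 56869).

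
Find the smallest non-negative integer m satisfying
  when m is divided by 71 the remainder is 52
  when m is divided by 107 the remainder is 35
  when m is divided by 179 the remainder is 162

148016

From m ≡ 52 (mod 71) write m = 52 + 71t. Substituting into m ≡ 35 (mod 107) gives 71t ≡ 90 (mod 107), and since 71⁻¹ ≡ 104 (mod 107), t ≡ 51. Hence m ≡ 52 + 71·51 = 3673 (mod 7597).
From m ≡ 3673 (mod 7597) write m = 3673 + 7597t. Substituting into m ≡ 162 (mod 179) gives 7597t ≡ 69 (mod 179), and since 79⁻¹ ≡ 34 (mod 179), t ≡ 19. Hence m ≡ 3673 + 7597·19 = 148016 (mod 1359863).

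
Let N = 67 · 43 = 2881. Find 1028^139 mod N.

419

Mod 67: 1028 ≡ 23; by Fermat, exponent reduces to 139 mod 66 = 7; 23^7 ≡ 17 (mod 67).
Mod 43: 1028 ≡ 39; by Fermat, exponent reduces to 139 mod 42 = 13; 39^13 ≡ 32 (mod 43).
Combine by CRT: x ≡ 17 (mod 67), x ≡ 32 (mod 43) ⇒ x ≡ 419 (mod 2881).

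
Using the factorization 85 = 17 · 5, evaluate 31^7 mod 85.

6

Mod 17: 31 ≡ 14; 14^7 ≡ 6 (mod 17).
Mod 5: 31 ≡ 1; by Fermat, exponent reduces to 7 mod 4 = 3; 1^3 ≡ 1 (mod 5).
Combine by CRT: x ≡ 6 (mod 17), x ≡ 1 (mod 5) ⇒ x ≡ 6 (mod 85).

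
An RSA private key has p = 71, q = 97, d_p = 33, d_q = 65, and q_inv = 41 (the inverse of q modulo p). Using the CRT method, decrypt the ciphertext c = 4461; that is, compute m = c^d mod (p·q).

m₁ = c^(d_p) mod p: c ≡ 59 (mod 71), and 59^33 mod 71 = 35.
m₂ = c^(d_q) mod q: c ≡ 96 (mod 97), and 96^65 mod 97 = 96.
h = q_inv·(m₁ − m₂) mod p = 41·(35 − 96) mod 71 = 55.
m = m₂ + h·q = 96 + 55·97 = 5431.

5431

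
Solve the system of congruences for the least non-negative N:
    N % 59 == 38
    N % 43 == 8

Combine the congruences pairwise.
From N ≡ 38 (mod 59) write N = 38 + 59t. Substituting into N ≡ 8 (mod 43) gives 59t ≡ 13 (mod 43), and since 16⁻¹ ≡ 35 (mod 43), t ≡ 25. Hence N ≡ 38 + 59·25 = 1513 (mod 2537).

1513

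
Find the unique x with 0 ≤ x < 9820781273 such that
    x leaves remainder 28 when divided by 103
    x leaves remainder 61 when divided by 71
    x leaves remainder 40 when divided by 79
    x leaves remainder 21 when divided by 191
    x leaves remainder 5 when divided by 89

The moduli are pairwise coprime; N = 103·71·79·191·89 = 9820781273.
N/103 = 95347391; 95347391 ≡ 85 (mod 103); 85·40 ≡ 1, so inverse 40.
N/71 = 138320863; 138320863 ≡ 12 (mod 71); 12·6 ≡ 1, so inverse 6.
N/79 = 124313687; 124313687 ≡ 77 (mod 79); 77·39 ≡ 1, so inverse 39.
N/191 = 51417703; 51417703 ≡ 121 (mod 191); 121·30 ≡ 1, so inverse 30.
N/89 = 110345857; 110345857 ≡ 8 (mod 89); 8·78 ≡ 1, so inverse 78.
x ≡ 28·95347391·40 + 61·138320863·6 + 40·124313687·39 + 21·51417703·30 + 5·110345857·78 = 426771902618.
426771902618 mod 9820781273 = 4478307879.

4478307879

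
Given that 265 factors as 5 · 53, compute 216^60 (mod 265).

Mod 5: 216 ≡ 1; since 4 | 60, by Fermat 1^60 ≡ 1 (mod 5).
Mod 53: 216 ≡ 4; by Fermat, exponent reduces to 60 mod 52 = 8; 4^8 ≡ 28 (mod 53).
Combine by CRT: x ≡ 1 (mod 5), x ≡ 28 (mod 53) ⇒ x ≡ 81 (mod 265).

81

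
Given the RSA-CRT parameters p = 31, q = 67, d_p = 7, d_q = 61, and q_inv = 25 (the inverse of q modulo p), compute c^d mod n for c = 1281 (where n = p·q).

m₁ = c^(d_p) mod p: c ≡ 10 (mod 31), and 10^7 mod 31 = 20.
m₂ = c^(d_q) mod q: c ≡ 8 (mod 67), and 8^61 mod 67 = 27.
h = q_inv·(m₁ − m₂) mod p = 25·(20 − 27) mod 31 = 11.
m = m₂ + h·q = 27 + 11·67 = 764.

764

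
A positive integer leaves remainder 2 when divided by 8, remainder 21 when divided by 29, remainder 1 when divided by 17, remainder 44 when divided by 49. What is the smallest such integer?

The moduli are pairwise coprime; N = 8·29·17·49 = 193256.
N/8 = 24157; 24157 ≡ 5 (mod 8); 5·5 ≡ 1, so inverse 5.
N/29 = 6664; 6664 ≡ 23 (mod 29); 23·24 ≡ 1, so inverse 24.
N/17 = 11368; 11368 ≡ 12 (mod 17); 12·10 ≡ 1, so inverse 10.
N/49 = 3944; 3944 ≡ 24 (mod 49); 24·47 ≡ 1, so inverse 47.
x ≡ 2·24157·5 + 21·6664·24 + 1·11368·10 + 44·3944·47 = 11870098.
11870098 mod 193256 = 81482.

81482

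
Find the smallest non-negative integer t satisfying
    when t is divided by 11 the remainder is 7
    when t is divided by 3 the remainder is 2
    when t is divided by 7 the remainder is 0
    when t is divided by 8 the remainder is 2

The moduli are pairwise coprime; N = 11·3·7·8 = 1848.
N/11 = 168; 168 ≡ 3 (mod 11); 3·4 ≡ 1, so inverse 4.
N/3 = 616; 616 ≡ 1 (mod 3), inverse 1.
N/7 = 264; 264 ≡ 5 (mod 7); 5·3 ≡ 1, so inverse 3.
N/8 = 231; 231 ≡ 7 (mod 8); 7·7 ≡ 1, so inverse 7.
t ≡ 7·168·4 + 2·616·1 + 0·264·3 + 2·231·7 = 9170.
9170 mod 1848 = 1778.

1778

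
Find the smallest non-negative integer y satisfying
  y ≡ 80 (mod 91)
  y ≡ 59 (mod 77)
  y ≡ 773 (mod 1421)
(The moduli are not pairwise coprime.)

gcd(91, 77) = 7 and 7 | (59 − 80), so the pair is consistent; merging gives y ≡ 444 (mod 1001), where 1001 = lcm(91, 77).
gcd(1001, 1421) = 7 and 7 | (773 − 444), so the pair is consistent; merging gives y ≡ 165609 (mod 203203), where 203203 = lcm(1001, 1421).
The solution is unique modulo lcm(91, 77, 1421) = 203203.

165609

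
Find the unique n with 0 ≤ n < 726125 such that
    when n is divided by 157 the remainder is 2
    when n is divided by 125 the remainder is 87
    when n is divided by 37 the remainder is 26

The moduli are pairwise coprime; M = 157·125·37 = 726125.
M/157 = 4625; 4625 ≡ 72 (mod 157); 72·24 ≡ 1, so inverse 24.
M/125 = 5809; 5809 ≡ 59 (mod 125); 59·89 ≡ 1, so inverse 89.
M/37 = 19625; 19625 ≡ 15 (mod 37); 15·5 ≡ 1, so inverse 5.
n ≡ 2·4625·24 + 87·5809·89 + 26·19625·5 = 47752337.
47752337 mod 726125 = 554212.

554212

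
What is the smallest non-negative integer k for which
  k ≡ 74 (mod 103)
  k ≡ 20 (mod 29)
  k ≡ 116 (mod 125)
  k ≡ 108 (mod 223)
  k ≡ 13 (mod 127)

1491629491

From k ≡ 74 (mod 103) write k = 74 + 103t. Substituting into k ≡ 20 (mod 29) gives 103t ≡ 4 (mod 29), and since 16⁻¹ ≡ 20 (mod 29), t ≡ 22. Hence k ≡ 74 + 103·22 = 2340 (mod 2987).
From k ≡ 2340 (mod 2987) write k = 2340 + 2987t. Substituting into k ≡ 116 (mod 125) gives 2987t ≡ 26 (mod 125), and since 112⁻¹ ≡ 48 (mod 125), t ≡ 123. Hence k ≡ 2340 + 2987·123 = 369741 (mod 373375).
From k ≡ 369741 (mod 373375) write k = 369741 + 373375t. Substituting into k ≡ 108 (mod 223) gives 373375t ≡ 101 (mod 223), and since 73⁻¹ ≡ 55 (mod 223), t ≡ 203. Hence k ≡ 369741 + 373375·203 = 76164866 (mod 83262625).
From k ≡ 76164866 (mod 83262625) write k = 76164866 + 83262625t. Substituting into k ≡ 13 (mod 127) gives 83262625t ≡ 95 (mod 127), and since 28⁻¹ ≡ 59 (mod 127), t ≡ 17. Hence k ≡ 76164866 + 83262625·17 = 1491629491 (mod 10574353375).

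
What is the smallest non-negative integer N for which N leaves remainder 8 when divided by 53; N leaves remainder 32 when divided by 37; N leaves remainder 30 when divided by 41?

73625

From N ≡ 8 (mod 53) write N = 8 + 53t. Substituting into N ≡ 32 (mod 37) gives 53t ≡ 24 (mod 37), and since 16⁻¹ ≡ 7 (mod 37), t ≡ 20. Hence N ≡ 8 + 53·20 = 1068 (mod 1961).
From N ≡ 1068 (mod 1961) write N = 1068 + 1961t. Substituting into N ≡ 30 (mod 41) gives 1961t ≡ 28 (mod 41), and since 34⁻¹ ≡ 35 (mod 41), t ≡ 37. Hence N ≡ 1068 + 1961·37 = 73625 (mod 80401).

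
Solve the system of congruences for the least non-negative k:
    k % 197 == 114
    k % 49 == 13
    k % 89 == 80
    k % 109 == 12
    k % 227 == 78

6249766802

Combine the congruences pairwise.
From k ≡ 114 (mod 197) write k = 114 + 197t. Substituting into k ≡ 13 (mod 49) gives 197t ≡ 46 (mod 49), and since 1⁻¹ ≡ 1 (mod 49), t ≡ 46. Hence k ≡ 114 + 197·46 = 9176 (mod 9653).
From k ≡ 9176 (mod 9653) write k = 9176 + 9653t. Substituting into k ≡ 80 (mod 89) gives 9653t ≡ 71 (mod 89), and since 41⁻¹ ≡ 76 (mod 89), t ≡ 56. Hence k ≡ 9176 + 9653·56 = 549744 (mod 859117).
From k ≡ 549744 (mod 859117) write k = 549744 + 859117t. Substituting into k ≡ 12 (mod 109) gives 859117t ≡ 64 (mod 109), and since 88⁻¹ ≡ 83 (mod 109), t ≡ 80. Hence k ≡ 549744 + 859117·80 = 69279104 (mod 93643753).
From k ≡ 69279104 (mod 93643753) write k = 69279104 + 93643753t. Substituting into k ≡ 78 (mod 227) gives 93643753t ≡ 12 (mod 227), and since 124⁻¹ ≡ 119 (mod 227), t ≡ 66. Hence k ≡ 69279104 + 93643753·66 = 6249766802 (mod 21257131931).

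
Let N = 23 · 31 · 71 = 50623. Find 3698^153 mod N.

46423

Mod 23: 3698 ≡ 18; by Fermat, exponent reduces to 153 mod 22 = 21; 18^21 ≡ 9 (mod 23).
Mod 31: 3698 ≡ 9; by Fermat, exponent reduces to 153 mod 30 = 3; 9^3 ≡ 16 (mod 31).
Mod 71: 3698 ≡ 6; by Fermat, exponent reduces to 153 mod 70 = 13; 6^13 ≡ 60 (mod 71).
Combine by CRT: x ≡ 9 (mod 23), x ≡ 16 (mod 31), x ≡ 60 (mod 71) ⇒ x ≡ 46423 (mod 50623).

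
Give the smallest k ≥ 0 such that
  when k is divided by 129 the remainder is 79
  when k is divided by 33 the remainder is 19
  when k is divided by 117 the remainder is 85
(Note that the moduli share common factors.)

gcd(129, 33) = 3 and 3 | (19 − 79), so the pair is consistent; merging gives k ≡ 1240 (mod 1419), where 1419 = lcm(129, 33).
gcd(1419, 117) = 3 and 3 | (85 − 1240), so the pair is consistent; merging gives k ≡ 2659 (mod 55341), where 55341 = lcm(1419, 117).
The solution is unique modulo lcm(129, 33, 117) = 55341.

2659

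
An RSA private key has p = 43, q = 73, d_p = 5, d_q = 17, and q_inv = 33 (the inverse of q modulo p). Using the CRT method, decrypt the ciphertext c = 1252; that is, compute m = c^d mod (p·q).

m₁ = c^(d_p) mod p: c ≡ 5 (mod 43), and 5^5 mod 43 = 29.
m₂ = c^(d_q) mod q: c ≡ 11 (mod 73), and 11^17 mod 73 = 44.
h = q_inv·(m₁ − m₂) mod p = 33·(29 − 44) mod 43 = 21.
m = m₂ + h·q = 44 + 21·73 = 1577.

1577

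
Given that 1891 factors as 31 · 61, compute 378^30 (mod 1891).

Mod 31: 378 ≡ 6; since 30 | 30, by Fermat 6^30 ≡ 1 (mod 31).
Mod 61: 378 ≡ 12; 12^30 ≡ 1 (mod 61).
Combine by CRT: x ≡ 1 (mod 31), x ≡ 1 (mod 61) ⇒ x ≡ 1 (mod 1891).

1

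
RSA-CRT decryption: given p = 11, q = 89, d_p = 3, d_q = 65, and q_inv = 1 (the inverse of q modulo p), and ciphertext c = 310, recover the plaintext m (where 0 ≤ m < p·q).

m₁ = c^(d_p) mod p: c ≡ 2 (mod 11), and 2^3 mod 11 = 8.
m₂ = c^(d_q) mod q: c ≡ 43 (mod 89), and 43^65 mod 89 = 82.
h = q_inv·(m₁ − m₂) mod p = 1·(8 − 82) mod 11 = 3.
m = m₂ + h·q = 82 + 3·89 = 349.

349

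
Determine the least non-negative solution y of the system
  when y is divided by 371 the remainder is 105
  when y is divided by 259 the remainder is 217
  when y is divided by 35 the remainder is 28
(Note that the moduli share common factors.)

14203

gcd(371, 259) = 7 and 7 | (217 − 105), so the pair is consistent; merging gives y ≡ 476 (mod 13727), where 13727 = lcm(371, 259).
gcd(13727, 35) = 7 and 7 | (28 − 476), so the pair is consistent; merging gives y ≡ 14203 (mod 68635), where 68635 = lcm(13727, 35).
The solution is unique modulo lcm(371, 259, 35) = 68635.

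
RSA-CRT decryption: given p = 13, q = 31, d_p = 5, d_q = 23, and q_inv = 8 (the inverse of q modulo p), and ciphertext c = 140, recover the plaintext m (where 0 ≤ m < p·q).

m₁ = c^(d_p) mod p: c ≡ 10 (mod 13), and 10^5 mod 13 = 4.
m₂ = c^(d_q) mod q: c ≡ 16 (mod 31), and 16^23 mod 31 = 4.
h = q_inv·(m₁ − m₂) mod p = 8·(4 − 4) mod 13 = 0.
m = m₂ + h·q = 4 + 0·31 = 4.

4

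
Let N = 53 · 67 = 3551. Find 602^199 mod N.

3148

Mod 53: 602 ≡ 19; by Fermat, exponent reduces to 199 mod 52 = 43; 19^43 ≡ 21 (mod 53).
Mod 67: 602 ≡ 66; by Fermat, exponent reduces to 199 mod 66 = 1; 66^1 ≡ 66 (mod 67).
Combine by CRT: x ≡ 21 (mod 53), x ≡ 66 (mod 67) ⇒ x ≡ 3148 (mod 3551).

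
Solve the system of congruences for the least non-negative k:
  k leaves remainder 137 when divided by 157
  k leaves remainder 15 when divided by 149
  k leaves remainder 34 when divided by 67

The moduli are pairwise coprime; N = 157·149·67 = 1567331.
N/157 = 9983; 9983 ≡ 92 (mod 157); 92·128 ≡ 1, so inverse 128.
N/149 = 10519; 10519 ≡ 89 (mod 149); 89·72 ≡ 1, so inverse 72.
N/67 = 23393; 23393 ≡ 10 (mod 67); 10·47 ≡ 1, so inverse 47.
k ≡ 137·9983·128 + 15·10519·72 + 34·23393·47 = 223804422.
223804422 mod 1567331 = 1243420.

1243420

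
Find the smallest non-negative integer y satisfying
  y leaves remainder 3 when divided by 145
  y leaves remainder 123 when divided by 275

gcd(145, 275) = 5 and 5 | (123 − 3), so the pair is consistent; merging gives y ≡ 2323 (mod 7975), where 7975 = lcm(145, 275).
The solution is unique modulo lcm(145, 275) = 7975.

2323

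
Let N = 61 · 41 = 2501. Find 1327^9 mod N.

967

Mod 61: 1327 ≡ 46; 46^9 ≡ 52 (mod 61).
Mod 41: 1327 ≡ 15; 15^9 ≡ 24 (mod 41).
Combine by CRT: x ≡ 52 (mod 61), x ≡ 24 (mod 41) ⇒ x ≡ 967 (mod 2501).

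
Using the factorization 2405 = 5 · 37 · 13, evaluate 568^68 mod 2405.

Mod 5: 568 ≡ 3; since 4 | 68, by Fermat 3^68 ≡ 1 (mod 5).
Mod 37: 568 ≡ 13; by Fermat, exponent reduces to 68 mod 36 = 32; 13^32 ≡ 12 (mod 37).
Mod 13: 568 ≡ 9; by Fermat, exponent reduces to 68 mod 12 = 8; 9^8 ≡ 3 (mod 13).
Combine by CRT: x ≡ 1 (mod 5), x ≡ 12 (mod 37), x ≡ 3 (mod 13) ⇒ x ≡ 1381 (mod 2405).

1381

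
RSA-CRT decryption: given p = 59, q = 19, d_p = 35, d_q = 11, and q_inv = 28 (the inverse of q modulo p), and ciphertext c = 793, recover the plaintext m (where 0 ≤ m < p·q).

1039

m₁ = c^(d_p) mod p: c ≡ 26 (mod 59), and 26^35 mod 59 = 36.
m₂ = c^(d_q) mod q: c ≡ 14 (mod 19), and 14^11 mod 19 = 13.
h = q_inv·(m₁ − m₂) mod p = 28·(36 − 13) mod 59 = 54.
m = m₂ + h·q = 13 + 54·19 = 1039.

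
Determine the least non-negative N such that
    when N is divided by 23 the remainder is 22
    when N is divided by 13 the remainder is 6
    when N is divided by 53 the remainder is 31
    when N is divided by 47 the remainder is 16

From N ≡ 22 (mod 23) write N = 22 + 23t. Substituting into N ≡ 6 (mod 13) gives 23t ≡ 10 (mod 13), and since 10⁻¹ ≡ 4 (mod 13), t ≡ 1. Hence N ≡ 22 + 23·1 = 45 (mod 299).
From N ≡ 45 (mod 299) write N = 45 + 299t. Substituting into N ≡ 31 (mod 53) gives 299t ≡ 39 (mod 53), and since 34⁻¹ ≡ 39 (mod 53), t ≡ 37. Hence N ≡ 45 + 299·37 = 11108 (mod 15847).
From N ≡ 11108 (mod 15847) write N = 11108 + 15847t. Substituting into N ≡ 16 (mod 47) gives 15847t ≡ 0 (mod 47), and since 8⁻¹ ≡ 6 (mod 47), t ≡ 0. Hence N ≡ 11108 + 15847·0 = 11108 (mod 744809).

11108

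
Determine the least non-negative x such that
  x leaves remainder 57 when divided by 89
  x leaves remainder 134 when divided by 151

Combine the congruences pairwise.
From x ≡ 57 (mod 89) write x = 57 + 89t. Substituting into x ≡ 134 (mod 151) gives 89t ≡ 77 (mod 151), and since 89⁻¹ ≡ 56 (mod 151), t ≡ 84. Hence x ≡ 57 + 89·84 = 7533 (mod 13439).

7533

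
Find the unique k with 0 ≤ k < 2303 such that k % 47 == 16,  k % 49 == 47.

From k ≡ 16 (mod 47) write k = 16 + 47t. Substituting into k ≡ 47 (mod 49) gives 47t ≡ 31 (mod 49), and since 47⁻¹ ≡ 24 (mod 49), t ≡ 9. Hence k ≡ 16 + 47·9 = 439 (mod 2303).

439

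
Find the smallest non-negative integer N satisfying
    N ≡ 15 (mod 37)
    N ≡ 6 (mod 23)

From N ≡ 15 (mod 37) write N = 15 + 37t. Substituting into N ≡ 6 (mod 23) gives 37t ≡ 14 (mod 23), and since 14⁻¹ ≡ 5 (mod 23), t ≡ 1. Hence N ≡ 15 + 37·1 = 52 (mod 851).

52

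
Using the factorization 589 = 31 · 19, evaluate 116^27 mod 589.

246

Mod 31: 116 ≡ 23; 23^27 ≡ 29 (mod 31).
Mod 19: 116 ≡ 2; by Fermat, exponent reduces to 27 mod 18 = 9; 2^9 ≡ 18 (mod 19).
Combine by CRT: x ≡ 29 (mod 31), x ≡ 18 (mod 19) ⇒ x ≡ 246 (mod 589).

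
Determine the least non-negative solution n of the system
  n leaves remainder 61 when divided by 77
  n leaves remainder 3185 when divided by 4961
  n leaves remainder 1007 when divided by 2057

147054

gcd(77, 4961) = 11 and 11 | (3185 − 61), so the pair is consistent; merging gives n ≡ 8146 (mod 34727), where 34727 = lcm(77, 4961).
gcd(34727, 2057) = 121 and 121 | (1007 − 8146), so the pair is consistent; merging gives n ≡ 147054 (mod 590359), where 590359 = lcm(34727, 2057).
The solution is unique modulo lcm(77, 4961, 2057) = 590359.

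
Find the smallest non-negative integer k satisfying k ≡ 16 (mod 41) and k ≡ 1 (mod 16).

385

Combine the congruences pairwise.
From k ≡ 16 (mod 41) write k = 16 + 41t. Substituting into k ≡ 1 (mod 16) gives 41t ≡ 1 (mod 16), and since 9⁻¹ ≡ 9 (mod 16), t ≡ 9. Hence k ≡ 16 + 41·9 = 385 (mod 656).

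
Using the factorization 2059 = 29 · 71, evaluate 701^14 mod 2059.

1567

Mod 29: 701 ≡ 5; 5^14 ≡ 1 (mod 29).
Mod 71: 701 ≡ 62; 62^14 ≡ 5 (mod 71).
Combine by CRT: x ≡ 1 (mod 29), x ≡ 5 (mod 71) ⇒ x ≡ 1567 (mod 2059).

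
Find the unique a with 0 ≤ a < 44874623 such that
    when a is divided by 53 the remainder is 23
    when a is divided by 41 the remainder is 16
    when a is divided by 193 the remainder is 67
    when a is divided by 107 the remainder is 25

From a ≡ 23 (mod 53) write a = 23 + 53t. Substituting into a ≡ 16 (mod 41) gives 53t ≡ 34 (mod 41), and since 12⁻¹ ≡ 24 (mod 41), t ≡ 37. Hence a ≡ 23 + 53·37 = 1984 (mod 2173).
From a ≡ 1984 (mod 2173) write a = 1984 + 2173t. Substituting into a ≡ 67 (mod 193) gives 2173t ≡ 13 (mod 193), and since 50⁻¹ ≡ 166 (mod 193), t ≡ 35. Hence a ≡ 1984 + 2173·35 = 78039 (mod 419389).
From a ≡ 78039 (mod 419389) write a = 78039 + 419389t. Substituting into a ≡ 25 (mod 107) gives 419389t ≡ 96 (mod 107), and since 56⁻¹ ≡ 86 (mod 107), t ≡ 17. Hence a ≡ 78039 + 419389·17 = 7207652 (mod 44874623).

7207652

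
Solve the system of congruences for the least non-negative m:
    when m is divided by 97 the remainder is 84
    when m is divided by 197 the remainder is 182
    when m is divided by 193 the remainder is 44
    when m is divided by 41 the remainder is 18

26969285

The moduli are pairwise coprime; N = 97·197·193·41 = 151209517.
N/97 = 1558861; 1558861 ≡ 71 (mod 97); 71·41 ≡ 1, so inverse 41.
N/197 = 767561; 767561 ≡ 49 (mod 197); 49·193 ≡ 1, so inverse 193.
N/193 = 783469; 783469 ≡ 82 (mod 193); 82·153 ≡ 1, so inverse 153.
N/41 = 3688037; 3688037 ≡ 5 (mod 41); 5·33 ≡ 1, so inverse 33.
m ≡ 84·1558861·41 + 182·767561·193 + 44·783469·153 + 18·3688037·33 = 39795072256.
39795072256 mod 151209517 = 26969285.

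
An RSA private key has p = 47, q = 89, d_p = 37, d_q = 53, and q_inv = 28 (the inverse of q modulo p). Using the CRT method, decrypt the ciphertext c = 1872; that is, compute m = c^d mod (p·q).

m₁ = c^(d_p) mod p: c ≡ 39 (mod 47), and 39^37 mod 47 = 44.
m₂ = c^(d_q) mod q: c ≡ 3 (mod 89), and 3^53 mod 89 = 75.
h = q_inv·(m₁ − m₂) mod p = 28·(44 − 75) mod 47 = 25.
m = m₂ + h·q = 75 + 25·89 = 2300.

2300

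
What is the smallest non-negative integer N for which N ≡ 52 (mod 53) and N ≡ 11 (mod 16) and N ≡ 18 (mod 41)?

32859

From N ≡ 52 (mod 53) write N = 52 + 53t. Substituting into N ≡ 11 (mod 16) gives 53t ≡ 7 (mod 16), and since 5⁻¹ ≡ 13 (mod 16), t ≡ 11. Hence N ≡ 52 + 53·11 = 635 (mod 848).
From N ≡ 635 (mod 848) write N = 635 + 848t. Substituting into N ≡ 18 (mod 41) gives 848t ≡ 39 (mod 41), and since 28⁻¹ ≡ 22 (mod 41), t ≡ 38. Hence N ≡ 635 + 848·38 = 32859 (mod 34768).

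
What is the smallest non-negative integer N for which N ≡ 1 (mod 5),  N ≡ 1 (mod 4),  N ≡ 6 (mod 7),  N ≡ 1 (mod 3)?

Combine the congruences pairwise.
From N ≡ 1 (mod 5) write N = 1 + 5t. Substituting into N ≡ 1 (mod 4) gives 5t ≡ 0 (mod 4), and since 1⁻¹ ≡ 1 (mod 4), t ≡ 0. Hence N ≡ 1 + 5·0 = 1 (mod 20).
From N ≡ 1 (mod 20) write N = 1 + 20t. Substituting into N ≡ 6 (mod 7) gives 20t ≡ 5 (mod 7), and since 6⁻¹ ≡ 6 (mod 7), t ≡ 2. Hence N ≡ 1 + 20·2 = 41 (mod 140).
From N ≡ 41 (mod 140) write N = 41 + 140t. Substituting into N ≡ 1 (mod 3) gives 140t ≡ 2 (mod 3), and since 2⁻¹ ≡ 2 (mod 3), t ≡ 1. Hence N ≡ 41 + 140·1 = 181 (mod 420).

181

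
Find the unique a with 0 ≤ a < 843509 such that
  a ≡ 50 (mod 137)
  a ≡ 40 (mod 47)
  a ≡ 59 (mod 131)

673268

The moduli are pairwise coprime; N = 137·47·131 = 843509.
N/137 = 6157; 6157 ≡ 129 (mod 137); 129·17 ≡ 1, so inverse 17.
N/47 = 17947; 17947 ≡ 40 (mod 47); 40·20 ≡ 1, so inverse 20.
N/131 = 6439; 6439 ≡ 20 (mod 131); 20·59 ≡ 1, so inverse 59.
a ≡ 50·6157·17 + 40·17947·20 + 59·6439·59 = 42005209.
42005209 mod 843509 = 673268.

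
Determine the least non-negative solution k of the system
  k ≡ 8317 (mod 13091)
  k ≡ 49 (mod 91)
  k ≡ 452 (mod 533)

2744336

Combine the congruences pairwise.
gcd(13091, 91) = 13 and 13 | (49 − 8317), so the pair is consistent; merging gives k ≡ 86863 (mod 91637), where 91637 = lcm(13091, 91).
gcd(91637, 533) = 13 and 13 | (452 − 86863), so the pair is consistent; merging gives k ≡ 2744336 (mod 3757117), where 3757117 = lcm(91637, 533).
The solution is unique modulo lcm(13091, 91, 533) = 3757117.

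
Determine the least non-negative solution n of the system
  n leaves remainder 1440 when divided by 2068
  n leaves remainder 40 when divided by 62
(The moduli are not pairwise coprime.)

gcd(2068, 62) = 2 and 2 | (40 − 1440), so the pair is consistent; merging gives n ≡ 9712 (mod 64108), where 64108 = lcm(2068, 62).
The solution is unique modulo lcm(2068, 62) = 64108.

9712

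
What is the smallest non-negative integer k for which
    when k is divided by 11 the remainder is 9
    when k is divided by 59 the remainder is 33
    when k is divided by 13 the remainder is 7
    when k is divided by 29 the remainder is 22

124287

From k ≡ 9 (mod 11) write k = 9 + 11t. Substituting into k ≡ 33 (mod 59) gives 11t ≡ 24 (mod 59), and since 11⁻¹ ≡ 43 (mod 59), t ≡ 29. Hence k ≡ 9 + 11·29 = 328 (mod 649).
From k ≡ 328 (mod 649) write k = 328 + 649t. Substituting into k ≡ 7 (mod 13) gives 649t ≡ 4 (mod 13), and since 12⁻¹ ≡ 12 (mod 13), t ≡ 9. Hence k ≡ 328 + 649·9 = 6169 (mod 8437).
From k ≡ 6169 (mod 8437) write k = 6169 + 8437t. Substituting into k ≡ 22 (mod 29) gives 8437t ≡ 1 (mod 29), and since 27⁻¹ ≡ 14 (mod 29), t ≡ 14. Hence k ≡ 6169 + 8437·14 = 124287 (mod 244673).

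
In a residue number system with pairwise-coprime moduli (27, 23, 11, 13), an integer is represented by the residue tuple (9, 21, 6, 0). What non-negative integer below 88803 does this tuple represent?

The moduli are pairwise coprime; N = 27·23·11·13 = 88803.
N/27 = 3289; 3289 ≡ 22 (mod 27); 22·16 ≡ 1, so inverse 16.
N/23 = 3861; 3861 ≡ 20 (mod 23); 20·15 ≡ 1, so inverse 15.
N/11 = 8073; 8073 ≡ 10 (mod 11); 10·10 ≡ 1, so inverse 10.
N/13 = 6831; 6831 ≡ 6 (mod 13); 6·11 ≡ 1, so inverse 11.
x ≡ 9·3289·16 + 21·3861·15 + 6·8073·10 + 0·6831·11 = 2174211.
2174211 mod 88803 = 42939.

42939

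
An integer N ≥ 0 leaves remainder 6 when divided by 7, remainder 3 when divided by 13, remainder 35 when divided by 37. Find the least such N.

Combine the congruences pairwise.
From N ≡ 6 (mod 7) write N = 6 + 7t. Substituting into N ≡ 3 (mod 13) gives 7t ≡ 10 (mod 13), and since 7⁻¹ ≡ 2 (mod 13), t ≡ 7. Hence N ≡ 6 + 7·7 = 55 (mod 91).
From N ≡ 55 (mod 91) write N = 55 + 91t. Substituting into N ≡ 35 (mod 37) gives 91t ≡ 17 (mod 37), and since 17⁻¹ ≡ 24 (mod 37), t ≡ 1. Hence N ≡ 55 + 91·1 = 146 (mod 3367).

146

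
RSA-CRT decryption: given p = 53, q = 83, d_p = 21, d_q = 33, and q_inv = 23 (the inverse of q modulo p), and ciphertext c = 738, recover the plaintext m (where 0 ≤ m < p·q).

1883

m₁ = c^(d_p) mod p: c ≡ 49 (mod 53), and 49^21 mod 53 = 28.
m₂ = c^(d_q) mod q: c ≡ 74 (mod 83), and 74^33 mod 83 = 57.
h = q_inv·(m₁ − m₂) mod p = 23·(28 − 57) mod 53 = 22.
m = m₂ + h·q = 57 + 22·83 = 1883.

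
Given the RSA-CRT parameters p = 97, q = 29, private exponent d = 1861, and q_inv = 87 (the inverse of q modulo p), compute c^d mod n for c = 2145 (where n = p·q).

2667

d_p = d mod (p−1) = 1861 mod 96 = 37; d_q = d mod (q−1) = 13.
m₁ = c^(d_p) mod p: c ≡ 11 (mod 97), and 11^37 mod 97 = 48.
m₂ = c^(d_q) mod q: c ≡ 28 (mod 29), and 28^13 mod 29 = 28.
h = q_inv·(m₁ − m₂) mod p = 87·(48 − 28) mod 97 = 91.
m = m₂ + h·q = 28 + 91·29 = 2667.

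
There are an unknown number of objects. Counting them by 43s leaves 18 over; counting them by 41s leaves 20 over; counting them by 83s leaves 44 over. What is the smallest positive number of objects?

Combine the congruences pairwise.
From N ≡ 18 (mod 43) write N = 18 + 43t. Substituting into N ≡ 20 (mod 41) gives 43t ≡ 2 (mod 41), and since 2⁻¹ ≡ 21 (mod 41), t ≡ 1. Hence N ≡ 18 + 43·1 = 61 (mod 1763).
From N ≡ 61 (mod 1763) write N = 61 + 1763t. Substituting into N ≡ 44 (mod 83) gives 1763t ≡ 66 (mod 83), and since 20⁻¹ ≡ 54 (mod 83), t ≡ 78. Hence N ≡ 61 + 1763·78 = 137575 (mod 146329).

137575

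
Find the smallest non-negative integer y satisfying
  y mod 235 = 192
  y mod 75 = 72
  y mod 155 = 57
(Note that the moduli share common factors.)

Combine the congruences pairwise.
gcd(235, 75) = 5 and 5 | (72 − 192), so the pair is consistent; merging gives y ≡ 897 (mod 3525), where 3525 = lcm(235, 75).
gcd(3525, 155) = 5 and 5 | (57 − 897), so the pair is consistent; merging gives y ≡ 74922 (mod 109275), where 109275 = lcm(3525, 155).
The solution is unique modulo lcm(235, 75, 155) = 109275.

74922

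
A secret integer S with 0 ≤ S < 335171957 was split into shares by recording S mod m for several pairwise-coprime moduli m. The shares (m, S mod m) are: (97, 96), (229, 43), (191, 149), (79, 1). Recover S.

Combine the congruences pairwise.
From S ≡ 96 (mod 97) write S = 96 + 97t. Substituting into S ≡ 43 (mod 229) gives 97t ≡ 176 (mod 229), and since 97⁻¹ ≡ 85 (mod 229), t ≡ 75. Hence S ≡ 96 + 97·75 = 7371 (mod 22213).
From S ≡ 7371 (mod 22213) write S = 7371 + 22213t. Substituting into S ≡ 149 (mod 191) gives 22213t ≡ 36 (mod 191), and since 57⁻¹ ≡ 124 (mod 191), t ≡ 71. Hence S ≡ 7371 + 22213·71 = 1584494 (mod 4242683).
From S ≡ 1584494 (mod 4242683) write S = 1584494 + 4242683t. Substituting into S ≡ 1 (mod 79) gives 4242683t ≡ 10 (mod 79), and since 67⁻¹ ≡ 46 (mod 79), t ≡ 65. Hence S ≡ 1584494 + 4242683·65 = 277358889 (mod 335171957).

277358889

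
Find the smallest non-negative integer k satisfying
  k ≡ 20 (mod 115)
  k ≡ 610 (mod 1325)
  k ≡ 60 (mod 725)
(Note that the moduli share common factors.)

gcd(115, 1325) = 5 and 5 | (610 − 20), so the pair is consistent; merging gives k ≡ 23135 (mod 30475), where 30475 = lcm(115, 1325).
gcd(30475, 725) = 25 and 25 | (60 − 23135), so the pair is consistent; merging gives k ≡ 175510 (mod 883775), where 883775 = lcm(30475, 725).
The solution is unique modulo lcm(115, 1325, 725) = 883775.

175510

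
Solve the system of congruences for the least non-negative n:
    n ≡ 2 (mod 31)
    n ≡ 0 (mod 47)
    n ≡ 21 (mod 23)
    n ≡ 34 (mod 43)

7473

From n ≡ 2 (mod 31) write n = 2 + 31t. Substituting into n ≡ 0 (mod 47) gives 31t ≡ 45 (mod 47), and since 31⁻¹ ≡ 44 (mod 47), t ≡ 6. Hence n ≡ 2 + 31·6 = 188 (mod 1457).
From n ≡ 188 (mod 1457) write n = 188 + 1457t. Substituting into n ≡ 21 (mod 23) gives 1457t ≡ 17 (mod 23), and since 8⁻¹ ≡ 3 (mod 23), t ≡ 5. Hence n ≡ 188 + 1457·5 = 7473 (mod 33511).
From n ≡ 7473 (mod 33511) write n = 7473 + 33511t. Substituting into n ≡ 34 (mod 43) gives 33511t ≡ 0 (mod 43), and since 14⁻¹ ≡ 40 (mod 43), t ≡ 0. Hence n ≡ 7473 + 33511·0 = 7473 (mod 1440973).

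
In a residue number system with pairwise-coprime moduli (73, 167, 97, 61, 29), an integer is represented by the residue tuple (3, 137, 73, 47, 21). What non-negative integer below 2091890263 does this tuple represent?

The moduli are pairwise coprime; N = 73·167·97·61·29 = 2091890263.
N/73 = 28656031; 28656031 ≡ 27 (mod 73); 27·46 ≡ 1, so inverse 46.
N/167 = 12526289; 12526289 ≡ 120 (mod 167); 120·135 ≡ 1, so inverse 135.
N/97 = 21565879; 21565879 ≡ 63 (mod 97); 63·77 ≡ 1, so inverse 77.
N/61 = 34293283; 34293283 ≡ 59 (mod 61); 59·30 ≡ 1, so inverse 30.
N/29 = 72134147; 72134147 ≡ 11 (mod 29); 11·8 ≡ 1, so inverse 8.
x ≡ 3·28656031·46 + 137·12526289·135 + 73·21565879·77 + 47·34293283·30 + 21·72134147·8 = 417322118918.
417322118918 mod 2091890263 = 1035956581.

1035956581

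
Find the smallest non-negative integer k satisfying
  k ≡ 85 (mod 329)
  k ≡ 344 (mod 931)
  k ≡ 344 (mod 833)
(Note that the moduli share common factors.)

31998

Combine the congruences pairwise.
gcd(329, 931) = 7 and 7 | (344 − 85), so the pair is consistent; merging gives k ≡ 31998 (mod 43757), where 43757 = lcm(329, 931).
gcd(43757, 833) = 49 and 49 | (344 − 31998), so the pair is consistent; merging gives k ≡ 31998 (mod 743869), where 743869 = lcm(43757, 833).
The solution is unique modulo lcm(329, 931, 833) = 743869.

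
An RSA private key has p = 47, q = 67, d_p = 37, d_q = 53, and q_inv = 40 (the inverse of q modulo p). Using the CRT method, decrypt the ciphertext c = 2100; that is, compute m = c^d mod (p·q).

1976

m₁ = c^(d_p) mod p: c ≡ 32 (mod 47), and 32^37 mod 47 = 2.
m₂ = c^(d_q) mod q: c ≡ 23 (mod 67), and 23^53 mod 67 = 33.
h = q_inv·(m₁ − m₂) mod p = 40·(2 − 33) mod 47 = 29.
m = m₂ + h·q = 33 + 29·67 = 1976.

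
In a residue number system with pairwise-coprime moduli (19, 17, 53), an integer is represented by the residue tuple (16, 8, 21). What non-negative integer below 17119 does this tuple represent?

15444

Combine the congruences pairwise.
From x ≡ 16 (mod 19) write x = 16 + 19t. Substituting into x ≡ 8 (mod 17) gives 19t ≡ 9 (mod 17), and since 2⁻¹ ≡ 9 (mod 17), t ≡ 13. Hence x ≡ 16 + 19·13 = 263 (mod 323).
From x ≡ 263 (mod 323) write x = 263 + 323t. Substituting into x ≡ 21 (mod 53) gives 323t ≡ 23 (mod 53), and since 5⁻¹ ≡ 32 (mod 53), t ≡ 47. Hence x ≡ 263 + 323·47 = 15444 (mod 17119).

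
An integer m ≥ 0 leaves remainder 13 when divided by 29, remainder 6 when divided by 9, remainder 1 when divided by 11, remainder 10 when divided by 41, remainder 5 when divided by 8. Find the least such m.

68685

From m ≡ 13 (mod 29) write m = 13 + 29t. Substituting into m ≡ 6 (mod 9) gives 29t ≡ 2 (mod 9), and since 2⁻¹ ≡ 5 (mod 9), t ≡ 1. Hence m ≡ 13 + 29·1 = 42 (mod 261).
From m ≡ 42 (mod 261) write m = 42 + 261t. Substituting into m ≡ 1 (mod 11) gives 261t ≡ 3 (mod 11), and since 8⁻¹ ≡ 7 (mod 11), t ≡ 10. Hence m ≡ 42 + 261·10 = 2652 (mod 2871).
From m ≡ 2652 (mod 2871) write m = 2652 + 2871t. Substituting into m ≡ 10 (mod 41) gives 2871t ≡ 23 (mod 41), and since 1⁻¹ ≡ 1 (mod 41), t ≡ 23. Hence m ≡ 2652 + 2871·23 = 68685 (mod 117711).
From m ≡ 68685 (mod 117711) write m = 68685 + 117711t. Substituting into m ≡ 5 (mod 8) gives 117711t ≡ 0 (mod 8), and since 7⁻¹ ≡ 7 (mod 8), t ≡ 0. Hence m ≡ 68685 + 117711·0 = 68685 (mod 941688).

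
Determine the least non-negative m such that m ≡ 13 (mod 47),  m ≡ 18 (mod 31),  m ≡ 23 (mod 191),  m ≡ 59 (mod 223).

The moduli are pairwise coprime; N = 47·31·191·223 = 62058001.
N/47 = 1320383; 1320383 ≡ 12 (mod 47); 12·4 ≡ 1, so inverse 4.
N/31 = 2001871; 2001871 ≡ 15 (mod 31); 15·29 ≡ 1, so inverse 29.
N/191 = 324911; 324911 ≡ 20 (mod 191); 20·86 ≡ 1, so inverse 86.
N/223 = 278287; 278287 ≡ 206 (mod 223); 206·118 ≡ 1, so inverse 118.
m ≡ 13·1320383·4 + 18·2001871·29 + 23·324911·86 + 59·278287·118 = 3693744630.
3693744630 mod 62058001 = 32322571.

32322571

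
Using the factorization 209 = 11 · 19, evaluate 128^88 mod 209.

Mod 11: 128 ≡ 7; by Fermat, exponent reduces to 88 mod 10 = 8; 7^8 ≡ 9 (mod 11).
Mod 19: 128 ≡ 14; by Fermat, exponent reduces to 88 mod 18 = 16; 14^16 ≡ 16 (mod 19).
Combine by CRT: x ≡ 9 (mod 11), x ≡ 16 (mod 19) ⇒ x ≡ 130 (mod 209).

130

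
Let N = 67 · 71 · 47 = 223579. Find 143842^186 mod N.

205169

Mod 67: 143842 ≡ 60; by Fermat, exponent reduces to 186 mod 66 = 54; 60^54 ≡ 15 (mod 67).
Mod 71: 143842 ≡ 67; by Fermat, exponent reduces to 186 mod 70 = 46; 67^46 ≡ 50 (mod 71).
Mod 47: 143842 ≡ 22; by Fermat, exponent reduces to 186 mod 46 = 2; 22^2 ≡ 14 (mod 47).
Combine by CRT: x ≡ 15 (mod 67), x ≡ 50 (mod 71), x ≡ 14 (mod 47) ⇒ x ≡ 205169 (mod 223579).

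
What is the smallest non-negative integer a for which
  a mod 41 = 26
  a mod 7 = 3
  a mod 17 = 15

From a ≡ 26 (mod 41) write a = 26 + 41t. Substituting into a ≡ 3 (mod 7) gives 41t ≡ 5 (mod 7), and since 6⁻¹ ≡ 6 (mod 7), t ≡ 2. Hence a ≡ 26 + 41·2 = 108 (mod 287).
From a ≡ 108 (mod 287) write a = 108 + 287t. Substituting into a ≡ 15 (mod 17) gives 287t ≡ 9 (mod 17), and since 15⁻¹ ≡ 8 (mod 17), t ≡ 4. Hence a ≡ 108 + 287·4 = 1256 (mod 4879).

1256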